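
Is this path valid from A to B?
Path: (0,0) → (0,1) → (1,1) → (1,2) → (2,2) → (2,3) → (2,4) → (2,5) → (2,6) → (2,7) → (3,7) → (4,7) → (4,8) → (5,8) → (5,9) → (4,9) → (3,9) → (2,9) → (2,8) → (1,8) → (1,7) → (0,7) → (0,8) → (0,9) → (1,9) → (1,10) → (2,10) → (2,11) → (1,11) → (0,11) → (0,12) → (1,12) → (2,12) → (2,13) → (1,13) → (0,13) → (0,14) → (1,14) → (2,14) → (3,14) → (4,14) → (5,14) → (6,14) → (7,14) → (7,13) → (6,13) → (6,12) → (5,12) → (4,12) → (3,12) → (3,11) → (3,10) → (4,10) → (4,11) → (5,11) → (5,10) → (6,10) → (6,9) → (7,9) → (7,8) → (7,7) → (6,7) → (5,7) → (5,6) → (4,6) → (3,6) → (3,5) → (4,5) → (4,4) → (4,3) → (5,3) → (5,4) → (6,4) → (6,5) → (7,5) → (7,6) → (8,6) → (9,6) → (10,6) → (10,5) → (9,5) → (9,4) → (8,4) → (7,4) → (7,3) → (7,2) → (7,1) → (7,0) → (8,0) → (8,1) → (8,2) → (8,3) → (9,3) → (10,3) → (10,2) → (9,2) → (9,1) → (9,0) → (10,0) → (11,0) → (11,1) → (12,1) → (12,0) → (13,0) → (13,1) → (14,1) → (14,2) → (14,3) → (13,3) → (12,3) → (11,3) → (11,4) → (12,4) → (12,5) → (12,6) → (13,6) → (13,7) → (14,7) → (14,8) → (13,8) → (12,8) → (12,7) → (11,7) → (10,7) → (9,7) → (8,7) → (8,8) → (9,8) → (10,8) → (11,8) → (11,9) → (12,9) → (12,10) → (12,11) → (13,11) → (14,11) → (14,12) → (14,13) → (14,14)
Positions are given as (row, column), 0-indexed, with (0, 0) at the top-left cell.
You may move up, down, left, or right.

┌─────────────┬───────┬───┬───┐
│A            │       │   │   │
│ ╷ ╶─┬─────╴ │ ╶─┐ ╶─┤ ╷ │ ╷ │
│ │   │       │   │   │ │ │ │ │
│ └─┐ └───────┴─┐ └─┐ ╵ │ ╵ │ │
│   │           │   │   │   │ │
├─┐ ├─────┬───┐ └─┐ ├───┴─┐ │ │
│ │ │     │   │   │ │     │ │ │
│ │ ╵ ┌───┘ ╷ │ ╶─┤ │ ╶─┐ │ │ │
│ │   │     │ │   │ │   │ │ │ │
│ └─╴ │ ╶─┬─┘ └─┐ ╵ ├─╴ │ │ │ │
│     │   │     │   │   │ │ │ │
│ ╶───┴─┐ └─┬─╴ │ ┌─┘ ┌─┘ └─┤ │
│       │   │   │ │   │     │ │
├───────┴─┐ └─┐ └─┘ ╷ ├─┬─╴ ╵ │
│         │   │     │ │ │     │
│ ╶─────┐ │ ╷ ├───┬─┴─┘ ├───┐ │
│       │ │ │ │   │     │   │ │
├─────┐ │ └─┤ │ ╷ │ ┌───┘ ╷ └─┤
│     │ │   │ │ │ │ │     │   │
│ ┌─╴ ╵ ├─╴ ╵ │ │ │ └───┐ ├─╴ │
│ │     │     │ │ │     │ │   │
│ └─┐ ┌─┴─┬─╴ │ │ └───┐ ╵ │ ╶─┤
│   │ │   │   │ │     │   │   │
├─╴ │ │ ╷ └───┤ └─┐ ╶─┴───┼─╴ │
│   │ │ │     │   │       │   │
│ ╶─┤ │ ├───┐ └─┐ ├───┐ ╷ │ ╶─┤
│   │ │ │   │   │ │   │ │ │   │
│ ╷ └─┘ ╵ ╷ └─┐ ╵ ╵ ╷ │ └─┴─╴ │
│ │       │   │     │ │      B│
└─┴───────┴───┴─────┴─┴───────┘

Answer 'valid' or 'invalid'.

Checking path validity:
Result: All consecutive moves are passable.

valid

Correct solution:

┌─────────────┬───────┬───┬───┐
│A ↓          │↱ → ↓  │↱ ↓│↱ ↓│
│ ╷ ╶─┬─────╴ │ ╶─┐ ╶─┤ ╷ │ ╷ │
│ │↳ ↓│       │↑ ↰│↳ ↓│↑│↓│↑│↓│
│ └─┐ └───────┴─┐ └─┐ ╵ │ ╵ │ │
│   │↳ → → → → ↓│↑ ↰│↳ ↑│↳ ↑│↓│
├─┐ ├─────┬───┐ └─┐ ├───┴─┐ │ │
│ │ │     │↓ ↰│↓  │↑│↓ ← ↰│ │↓│
│ │ ╵ ┌───┘ ╷ │ ╶─┤ │ ╶─┐ │ │ │
│ │   │↓ ← ↲│↑│↳ ↓│↑│↳ ↓│↑│ │↓│
│ └─╴ │ ╶─┬─┘ └─┐ ╵ ├─╴ │ │ │ │
│     │↳ ↓│  ↑ ↰│↳ ↑│↓ ↲│↑│ │↓│
│ ╶───┴─┐ └─┬─╴ │ ┌─┘ ┌─┘ └─┤ │
│       │↳ ↓│  ↑│ │↓ ↲│  ↑ ↰│↓│
├───────┴─┐ └─┐ └─┘ ╷ ├─┬─╴ ╵ │
│↓ ← ← ← ↰│↳ ↓│↑ ← ↲│ │ │  ↑ ↲│
│ ╶─────┐ │ ╷ ├───┬─┴─┘ ├───┐ │
│↳ → → ↓│↑│ │↓│↱ ↓│     │   │ │
├─────┐ │ └─┤ │ ╷ │ ┌───┘ ╷ └─┤
│↓ ← ↰│↓│↑ ↰│↓│↑│↓│ │     │   │
│ ┌─╴ ╵ ├─╴ ╵ │ │ │ └───┐ ├─╴ │
│↓│  ↑ ↲│  ↑ ↲│↑│↓│     │ │   │
│ └─┐ ┌─┴─┬─╴ │ │ └───┐ ╵ │ ╶─┤
│↳ ↓│ │↱ ↓│   │↑│↳ ↓  │   │   │
├─╴ │ │ ╷ └───┤ └─┐ ╶─┴───┼─╴ │
│↓ ↲│ │↑│↳ → ↓│↑ ↰│↳ → ↓  │   │
│ ╶─┤ │ ├───┐ └─┐ ├───┐ ╷ │ ╶─┤
│↳ ↓│ │↑│   │↳ ↓│↑│   │↓│ │   │
│ ╷ └─┘ ╵ ╷ └─┐ ╵ ╵ ╷ │ └─┴─╴ │
│ │↳ → ↑  │   │↳ ↑  │ │↳ → → B│
└─┴───────┴───┴─────┴─┴───────┘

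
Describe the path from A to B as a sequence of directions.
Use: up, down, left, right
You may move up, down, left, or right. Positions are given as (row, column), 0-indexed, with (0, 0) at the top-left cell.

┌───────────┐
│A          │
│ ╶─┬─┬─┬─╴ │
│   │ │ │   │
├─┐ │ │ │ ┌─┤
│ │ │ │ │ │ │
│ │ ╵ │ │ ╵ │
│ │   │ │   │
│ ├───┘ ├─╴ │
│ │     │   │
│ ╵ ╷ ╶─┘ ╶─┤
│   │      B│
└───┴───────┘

Finding the path and converting it to directions:
Path through cells: (0,0) → (0,1) → (0,2) → (0,3) → (0,4) → (0,5) → (1,5) → (1,4) → (2,4) → (3,4) → (3,5) → (4,5) → (4,4) → (5,4) → (5,5)
Directions: right, right, right, right, right, down, left, down, down, right, down, left, down, right

Solution:

┌───────────┐
│A → → → → ↓│
│ ╶─┬─┬─┬─╴ │
│   │ │ │↓ ↲│
├─┐ │ │ │ ┌─┤
│ │ │ │ │↓│ │
│ │ ╵ │ │ ╵ │
│ │   │ │↳ ↓│
│ ├───┘ ├─╴ │
│ │     │↓ ↲│
│ ╵ ╷ ╶─┘ ╶─┤
│   │    ↳ B│
└───┴───────┘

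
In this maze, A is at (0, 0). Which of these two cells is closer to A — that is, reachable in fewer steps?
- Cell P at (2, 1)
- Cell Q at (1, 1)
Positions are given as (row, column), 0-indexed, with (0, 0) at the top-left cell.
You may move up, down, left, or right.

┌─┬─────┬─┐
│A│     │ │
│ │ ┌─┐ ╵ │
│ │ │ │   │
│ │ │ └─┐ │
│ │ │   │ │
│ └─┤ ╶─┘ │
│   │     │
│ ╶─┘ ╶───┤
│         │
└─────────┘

Shortest path A → P at (2, 1): 17 steps
Shortest path A → Q at (1, 1): 16 steps

Q is closer (16 steps vs 17 steps).

Path to P:

┌─┬─────┬─┐
│A│↓ ← ↰│ │
│ │ ┌─┐ ╵ │
│↓│↓│ │↑ ↰│
│ │ │ └─┐ │
│↓│P│   │↑│
│ └─┤ ╶─┘ │
│↓  │↱ → ↑│
│ ╶─┘ ╶───┤
│↳ → ↑    │
└─────────┘

Path to Q:

┌─┬─────┬─┐
│A│↓ ← ↰│ │
│ │ ┌─┐ ╵ │
│↓│Q│ │↑ ↰│
│ │ │ └─┐ │
│↓│ │   │↑│
│ └─┤ ╶─┘ │
│↓  │↱ → ↑│
│ ╶─┘ ╶───┤
│↳ → ↑    │
└─────────┘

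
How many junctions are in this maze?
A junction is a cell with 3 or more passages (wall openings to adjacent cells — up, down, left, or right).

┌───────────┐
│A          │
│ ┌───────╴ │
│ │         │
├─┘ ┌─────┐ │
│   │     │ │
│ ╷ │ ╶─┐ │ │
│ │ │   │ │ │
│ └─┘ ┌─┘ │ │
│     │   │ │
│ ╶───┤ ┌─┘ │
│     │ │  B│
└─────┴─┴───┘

Checking each cell for number of passages:

Junctions found (3+ passages):
  (1, 5): 3 passages
  (2, 1): 3 passages
  (3, 2): 3 passages
  (4, 0): 3 passages
Total junctions: 4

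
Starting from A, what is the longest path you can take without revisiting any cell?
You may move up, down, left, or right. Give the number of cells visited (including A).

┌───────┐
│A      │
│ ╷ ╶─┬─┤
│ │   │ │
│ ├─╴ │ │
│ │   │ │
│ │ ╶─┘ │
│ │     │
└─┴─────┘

Finding longest simple path using DFS:
Start: (0, 0)
Longest path visits 11 cells
Path: A → right → down → right → down → left → down → right → right → up → up

Solution:

┌───────┐
│A ↓    │
│ ╷ ╶─┬─┤
│ │↳ ↓│B│
│ ├─╴ │ │
│ │↓ ↲│↑│
│ │ ╶─┘ │
│ │↳ → ↑│
└─┴─────┘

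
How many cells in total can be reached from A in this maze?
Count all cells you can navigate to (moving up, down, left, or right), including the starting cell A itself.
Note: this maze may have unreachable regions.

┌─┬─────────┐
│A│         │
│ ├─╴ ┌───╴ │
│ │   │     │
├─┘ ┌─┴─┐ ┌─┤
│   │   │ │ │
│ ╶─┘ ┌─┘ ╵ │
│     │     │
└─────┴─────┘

Using BFS/flood-fill to find all reachable cells from A:
Maze size: 4 × 6 = 24 total cells
22 cell(s) are walled off and cannot be reached from A.
Reachable cells: 2

Reachable region (· marks reachable cells):

┌─┬─────────┐
│A│         │
│ ├─╴ ┌───╴ │
│·│   │     │
├─┘ ┌─┴─┐ ┌─┤
│   │   │ │ │
│ ╶─┘ ┌─┘ ╵ │
│     │     │
└─────┴─────┘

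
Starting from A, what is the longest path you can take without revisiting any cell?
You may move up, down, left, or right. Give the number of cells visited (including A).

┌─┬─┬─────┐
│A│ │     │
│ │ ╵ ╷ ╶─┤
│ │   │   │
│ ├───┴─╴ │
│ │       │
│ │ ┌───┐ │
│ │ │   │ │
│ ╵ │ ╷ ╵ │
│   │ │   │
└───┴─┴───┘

Finding longest simple path using DFS:
Start: (0, 0)
Longest path visits 18 cells
Path: A → down → down → down → down → right → up → up → right → right → right → up → left → up → left → down → left → up

Solution:

┌─┬─┬─────┐
│A│B│↓ ↰  │
│ │ ╵ ╷ ╶─┤
│↓│↑ ↲│↑ ↰│
│ ├───┴─╴ │
│↓│↱ → → ↑│
│ │ ┌───┐ │
│↓│↑│   │ │
│ ╵ │ ╷ ╵ │
│↳ ↑│ │   │
└───┴─┴───┘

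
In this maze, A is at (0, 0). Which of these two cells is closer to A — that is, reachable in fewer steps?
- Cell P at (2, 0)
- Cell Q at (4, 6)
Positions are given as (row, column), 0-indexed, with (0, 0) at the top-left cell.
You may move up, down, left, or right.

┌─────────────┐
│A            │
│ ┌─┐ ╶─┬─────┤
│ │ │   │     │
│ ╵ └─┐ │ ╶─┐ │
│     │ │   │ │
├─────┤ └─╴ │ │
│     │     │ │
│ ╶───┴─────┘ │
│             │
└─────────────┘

Shortest path A → P at (2, 0): 2 steps
Shortest path A → Q at (4, 6): 16 steps

P is closer (2 steps vs 16 steps).

Path to P:

┌─────────────┐
│A            │
│ ┌─┐ ╶─┬─────┤
│↓│ │   │     │
│ ╵ └─┐ │ ╶─┐ │
│P    │ │   │ │
├─────┤ └─╴ │ │
│     │     │ │
│ ╶───┴─────┘ │
│             │
└─────────────┘

Path to Q:

┌─────────────┐
│A → ↓        │
│ ┌─┐ ╶─┬─────┤
│ │ │↳ ↓│↱ → ↓│
│ ╵ └─┐ │ ╶─┐ │
│     │↓│↑ ↰│↓│
├─────┤ └─╴ │ │
│     │↳ → ↑│↓│
│ ╶───┴─────┘ │
│            Q│
└─────────────┘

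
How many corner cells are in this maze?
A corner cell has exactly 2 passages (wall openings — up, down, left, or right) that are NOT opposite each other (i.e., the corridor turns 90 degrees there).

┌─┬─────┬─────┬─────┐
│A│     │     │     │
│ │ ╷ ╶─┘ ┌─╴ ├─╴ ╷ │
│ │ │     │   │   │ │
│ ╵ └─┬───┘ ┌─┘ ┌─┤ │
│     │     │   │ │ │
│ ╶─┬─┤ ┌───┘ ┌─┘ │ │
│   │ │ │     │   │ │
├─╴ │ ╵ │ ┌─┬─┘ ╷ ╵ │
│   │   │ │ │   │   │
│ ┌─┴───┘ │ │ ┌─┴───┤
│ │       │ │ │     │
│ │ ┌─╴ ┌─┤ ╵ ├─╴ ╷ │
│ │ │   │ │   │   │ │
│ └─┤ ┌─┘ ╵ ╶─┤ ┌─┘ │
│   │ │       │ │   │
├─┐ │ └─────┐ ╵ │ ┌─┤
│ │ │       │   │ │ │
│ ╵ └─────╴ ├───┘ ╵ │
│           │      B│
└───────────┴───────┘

Counting corner cells (2 non-opposite passages):
Total corners: 47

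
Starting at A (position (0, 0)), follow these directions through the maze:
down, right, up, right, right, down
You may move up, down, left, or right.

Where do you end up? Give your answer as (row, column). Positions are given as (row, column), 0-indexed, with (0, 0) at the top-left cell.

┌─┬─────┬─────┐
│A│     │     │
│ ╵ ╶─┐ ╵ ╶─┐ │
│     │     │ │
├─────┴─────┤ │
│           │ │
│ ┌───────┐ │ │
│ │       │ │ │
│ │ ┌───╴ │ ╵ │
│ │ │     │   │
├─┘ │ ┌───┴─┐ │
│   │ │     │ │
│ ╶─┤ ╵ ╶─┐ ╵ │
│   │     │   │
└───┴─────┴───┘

Following directions step by step:
Start: (0, 0)
  down: (0, 0) → (1, 0)
  right: (1, 0) → (1, 1)
  up: (1, 1) → (0, 1)
  right: (0, 1) → (0, 2)
  right: (0, 2) → (0, 3)
  down: (0, 3) → (1, 3)
Final position: (1, 3)

Path taken:

┌─┬─────┬─────┐
│A│↱ → ↓│     │
│ ╵ ╶─┐ ╵ ╶─┐ │
│↳ ↑  │B    │ │
├─────┴─────┤ │
│           │ │
│ ┌───────┐ │ │
│ │       │ │ │
│ │ ┌───╴ │ ╵ │
│ │ │     │   │
├─┘ │ ┌───┴─┐ │
│   │ │     │ │
│ ╶─┤ ╵ ╶─┐ ╵ │
│   │     │   │
└───┴─────┴───┘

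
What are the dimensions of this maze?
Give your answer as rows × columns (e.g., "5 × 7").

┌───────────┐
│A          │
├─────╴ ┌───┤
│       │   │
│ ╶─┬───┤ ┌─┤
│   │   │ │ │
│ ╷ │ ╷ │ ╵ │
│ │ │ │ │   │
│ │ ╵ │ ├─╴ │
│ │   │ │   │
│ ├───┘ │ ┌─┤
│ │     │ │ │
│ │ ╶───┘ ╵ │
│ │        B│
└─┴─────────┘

Counting the maze dimensions:
Rows (vertical): 7
Columns (horizontal): 6
Dimensions: 7 × 6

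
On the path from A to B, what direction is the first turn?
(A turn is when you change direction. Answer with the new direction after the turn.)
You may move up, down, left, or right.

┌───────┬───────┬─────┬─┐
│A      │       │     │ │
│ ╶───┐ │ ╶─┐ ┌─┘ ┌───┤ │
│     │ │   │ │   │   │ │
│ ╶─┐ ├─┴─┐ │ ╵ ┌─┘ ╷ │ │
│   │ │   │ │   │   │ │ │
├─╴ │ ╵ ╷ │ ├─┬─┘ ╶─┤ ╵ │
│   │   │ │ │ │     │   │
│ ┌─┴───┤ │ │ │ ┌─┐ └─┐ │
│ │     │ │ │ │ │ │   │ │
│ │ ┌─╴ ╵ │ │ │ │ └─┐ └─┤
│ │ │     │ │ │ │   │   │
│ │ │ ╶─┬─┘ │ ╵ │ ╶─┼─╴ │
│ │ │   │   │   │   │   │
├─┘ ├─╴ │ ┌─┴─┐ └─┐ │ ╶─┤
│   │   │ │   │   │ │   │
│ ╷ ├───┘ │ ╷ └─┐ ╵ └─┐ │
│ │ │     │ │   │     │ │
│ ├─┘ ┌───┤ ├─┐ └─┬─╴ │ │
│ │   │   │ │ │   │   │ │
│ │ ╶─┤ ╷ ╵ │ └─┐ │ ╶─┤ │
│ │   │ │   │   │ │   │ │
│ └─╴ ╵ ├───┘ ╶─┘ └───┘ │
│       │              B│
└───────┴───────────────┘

Directions: down, right, right, down, down, right, up, right, down, down, down, left, up, left, left, down, down, down, left, down, down, down, down, right, right, right, up, up, right, down, right, up, up, up, right, down, right, down, right, down, down, right, right, right
First turn direction: right

Solution:

┌───────┬───────┬─────┬─┐
│A      │       │     │ │
│ ╶───┐ │ ╶─┐ ┌─┘ ┌───┤ │
│↳ → ↓│ │   │ │   │   │ │
│ ╶─┐ ├─┴─┐ │ ╵ ┌─┘ ╷ │ │
│   │↓│↱ ↓│ │   │   │ │ │
├─╴ │ ╵ ╷ │ ├─┬─┘ ╶─┤ ╵ │
│   │↳ ↑│↓│ │ │     │   │
│ ┌─┴───┤ │ │ │ ┌─┐ └─┐ │
│ │↓ ← ↰│↓│ │ │ │ │   │ │
│ │ ┌─╴ ╵ │ │ │ │ └─┐ └─┤
│ │↓│  ↑ ↲│ │ │ │   │   │
│ │ │ ╶─┬─┘ │ ╵ │ ╶─┼─╴ │
│ │↓│   │   │   │   │   │
├─┘ ├─╴ │ ┌─┴─┐ └─┐ │ ╶─┤
│↓ ↲│   │ │↱ ↓│   │ │   │
│ ╷ ├───┘ │ ╷ └─┐ ╵ └─┐ │
│↓│ │     │↑│↳ ↓│     │ │
│ ├─┘ ┌───┤ ├─┐ └─┬─╴ │ │
│↓│   │↱ ↓│↑│ │↳ ↓│   │ │
│ │ ╶─┤ ╷ ╵ │ └─┐ │ ╶─┤ │
│↓│   │↑│↳ ↑│   │↓│   │ │
│ └─╴ ╵ ├───┘ ╶─┘ └───┘ │
│↳ → → ↑│        ↳ → → B│
└───────┴───────────────┘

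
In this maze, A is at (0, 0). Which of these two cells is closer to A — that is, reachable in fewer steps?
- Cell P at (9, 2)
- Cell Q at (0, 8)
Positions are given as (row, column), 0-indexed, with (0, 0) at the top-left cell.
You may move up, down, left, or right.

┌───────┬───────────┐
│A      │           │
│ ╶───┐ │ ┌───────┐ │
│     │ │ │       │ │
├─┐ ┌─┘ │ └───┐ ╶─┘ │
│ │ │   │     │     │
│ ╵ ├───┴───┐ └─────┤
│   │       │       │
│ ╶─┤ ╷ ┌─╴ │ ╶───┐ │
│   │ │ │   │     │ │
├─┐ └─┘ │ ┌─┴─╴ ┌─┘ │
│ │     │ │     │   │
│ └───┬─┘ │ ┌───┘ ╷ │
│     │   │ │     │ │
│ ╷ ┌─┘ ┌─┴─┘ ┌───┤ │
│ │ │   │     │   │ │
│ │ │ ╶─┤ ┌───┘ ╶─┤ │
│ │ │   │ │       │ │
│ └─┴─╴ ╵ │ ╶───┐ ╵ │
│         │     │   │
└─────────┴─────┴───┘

Shortest path A → P at (9, 2): 25 steps
Shortest path A → Q at (0, 8): 48 steps

P is closer (25 steps vs 48 steps).

Path to P:

┌───────┬───────────┐
│A      │           │
│ ╶───┐ │ ┌───────┐ │
│↳ ↓  │ │ │       │ │
├─┐ ┌─┘ │ └───┐ ╶─┘ │
│ │↓│   │     │     │
│ ╵ ├───┴───┐ └─────┤
│↓ ↲│  ↱ → ↓│       │
│ ╶─┤ ╷ ┌─╴ │ ╶───┐ │
│↳ ↓│ │↑│↓ ↲│     │ │
├─┐ └─┘ │ ┌─┴─╴ ┌─┘ │
│ │↳ → ↑│↓│     │   │
│ └───┬─┘ │ ┌───┘ ╷ │
│     │↓ ↲│ │     │ │
│ ╷ ┌─┘ ┌─┴─┘ ┌───┤ │
│ │ │↓ ↲│     │   │ │
│ │ │ ╶─┤ ┌───┘ ╶─┤ │
│ │ │↳ ↓│ │       │ │
│ └─┴─╴ ╵ │ ╶───┐ ╵ │
│    P ↲  │     │   │
└─────────┴─────┴───┘

Path to Q:

┌───────┬───────────┐
│A      │↱ → → → Q  │
│ ╶───┐ │ ┌───────┐ │
│↳ ↓  │ │↑│       │ │
├─┐ ┌─┘ │ └───┐ ╶─┘ │
│ │↓│   │↑ ← ↰│     │
│ ╵ ├───┴───┐ └─────┤
│↓ ↲│  ↱ → ↓│↑ ← ← ↰│
│ ╶─┤ ╷ ┌─╴ │ ╶───┐ │
│↳ ↓│ │↑│↓ ↲│     │↑│
├─┐ └─┘ │ ┌─┴─╴ ┌─┘ │
│ │↳ → ↑│↓│     │↱ ↑│
│ └───┬─┘ │ ┌───┘ ╷ │
│     │↓ ↲│ │↱ → ↑│ │
│ ╷ ┌─┘ ┌─┴─┘ ┌───┤ │
│ │ │↓ ↲│↱ → ↑│   │ │
│ │ │ ╶─┤ ┌───┘ ╶─┤ │
│ │ │↳ ↓│↑│       │ │
│ └─┴─╴ ╵ │ ╶───┐ ╵ │
│      ↳ ↑│     │   │
└─────────┴─────┴───┘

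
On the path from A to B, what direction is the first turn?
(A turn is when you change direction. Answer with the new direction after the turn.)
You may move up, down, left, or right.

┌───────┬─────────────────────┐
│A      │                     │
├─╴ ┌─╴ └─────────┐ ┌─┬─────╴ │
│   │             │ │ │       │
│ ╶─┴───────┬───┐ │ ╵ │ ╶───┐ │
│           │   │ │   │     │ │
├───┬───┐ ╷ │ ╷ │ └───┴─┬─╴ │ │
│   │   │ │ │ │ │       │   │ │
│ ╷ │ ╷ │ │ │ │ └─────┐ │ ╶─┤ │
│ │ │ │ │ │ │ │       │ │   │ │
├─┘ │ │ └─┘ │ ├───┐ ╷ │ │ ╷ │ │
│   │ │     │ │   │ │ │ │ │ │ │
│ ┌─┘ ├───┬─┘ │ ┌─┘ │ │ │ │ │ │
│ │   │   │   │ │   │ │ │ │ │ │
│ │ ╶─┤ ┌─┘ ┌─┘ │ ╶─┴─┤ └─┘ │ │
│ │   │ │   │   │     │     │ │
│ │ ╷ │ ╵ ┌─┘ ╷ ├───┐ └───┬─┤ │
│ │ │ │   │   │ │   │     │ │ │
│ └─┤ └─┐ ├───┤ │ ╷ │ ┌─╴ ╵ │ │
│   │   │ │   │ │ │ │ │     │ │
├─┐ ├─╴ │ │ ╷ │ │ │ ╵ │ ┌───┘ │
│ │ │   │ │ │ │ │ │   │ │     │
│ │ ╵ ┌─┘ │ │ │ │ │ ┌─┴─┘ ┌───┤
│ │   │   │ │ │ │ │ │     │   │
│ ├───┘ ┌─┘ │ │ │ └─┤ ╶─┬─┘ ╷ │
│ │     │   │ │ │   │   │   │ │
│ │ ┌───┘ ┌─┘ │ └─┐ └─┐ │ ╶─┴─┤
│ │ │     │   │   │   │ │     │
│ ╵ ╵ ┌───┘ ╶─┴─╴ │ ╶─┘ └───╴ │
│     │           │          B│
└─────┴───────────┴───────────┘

Directions: right, right, right, down, right, right, right, right, right, down, down, right, right, right, down, down, down, down, right, right, up, up, up, left, up, right, up, left, left, up, right, right, right, down, down, down, down, down, down, down, down, down, left, left, down, left, left, down, right, down, down, right, right, right
First turn direction: down

Solution:

┌───────┬─────────────────────┐
│A → → ↓│                     │
├─╴ ┌─╴ └─────────┐ ┌─┬─────╴ │
│   │  ↳ → → → → ↓│ │ │↱ → → ↓│
│ ╶─┴───────┬───┐ │ ╵ │ ╶───┐ │
│           │   │↓│   │↑ ← ↰│↓│
├───┬───┐ ╷ │ ╷ │ └───┴─┬─╴ │ │
│   │   │ │ │ │ │↳ → → ↓│↱ ↑│↓│
│ ╷ │ ╷ │ │ │ │ └─────┐ │ ╶─┤ │
│ │ │ │ │ │ │ │       │↓│↑ ↰│↓│
├─┘ │ │ └─┘ │ ├───┐ ╷ │ │ ╷ │ │
│   │ │     │ │   │ │ │↓│ │↑│↓│
│ ┌─┘ ├───┬─┘ │ ┌─┘ │ │ │ │ │ │
│ │   │   │   │ │   │ │↓│ │↑│↓│
│ │ ╶─┤ ┌─┘ ┌─┘ │ ╶─┴─┤ └─┘ │ │
│ │   │ │   │   │     │↳ → ↑│↓│
│ │ ╷ │ ╵ ┌─┘ ╷ ├───┐ └───┬─┤ │
│ │ │ │   │   │ │   │     │ │↓│
│ └─┤ └─┐ ├───┤ │ ╷ │ ┌─╴ ╵ │ │
│   │   │ │   │ │ │ │ │     │↓│
├─┐ ├─╴ │ │ ╷ │ │ │ ╵ │ ┌───┘ │
│ │ │   │ │ │ │ │ │   │ │↓ ← ↲│
│ │ ╵ ┌─┘ │ │ │ │ │ ┌─┴─┘ ┌───┤
│ │   │   │ │ │ │ │ │↓ ← ↲│   │
│ ├───┘ ┌─┘ │ │ │ └─┤ ╶─┬─┘ ╷ │
│ │     │   │ │ │   │↳ ↓│   │ │
│ │ ┌───┘ ┌─┘ │ └─┐ └─┐ │ ╶─┴─┤
│ │ │     │   │   │   │↓│     │
│ ╵ ╵ ┌───┘ ╶─┴─╴ │ ╶─┘ └───╴ │
│     │           │    ↳ → → B│
└─────┴───────────┴───────────┘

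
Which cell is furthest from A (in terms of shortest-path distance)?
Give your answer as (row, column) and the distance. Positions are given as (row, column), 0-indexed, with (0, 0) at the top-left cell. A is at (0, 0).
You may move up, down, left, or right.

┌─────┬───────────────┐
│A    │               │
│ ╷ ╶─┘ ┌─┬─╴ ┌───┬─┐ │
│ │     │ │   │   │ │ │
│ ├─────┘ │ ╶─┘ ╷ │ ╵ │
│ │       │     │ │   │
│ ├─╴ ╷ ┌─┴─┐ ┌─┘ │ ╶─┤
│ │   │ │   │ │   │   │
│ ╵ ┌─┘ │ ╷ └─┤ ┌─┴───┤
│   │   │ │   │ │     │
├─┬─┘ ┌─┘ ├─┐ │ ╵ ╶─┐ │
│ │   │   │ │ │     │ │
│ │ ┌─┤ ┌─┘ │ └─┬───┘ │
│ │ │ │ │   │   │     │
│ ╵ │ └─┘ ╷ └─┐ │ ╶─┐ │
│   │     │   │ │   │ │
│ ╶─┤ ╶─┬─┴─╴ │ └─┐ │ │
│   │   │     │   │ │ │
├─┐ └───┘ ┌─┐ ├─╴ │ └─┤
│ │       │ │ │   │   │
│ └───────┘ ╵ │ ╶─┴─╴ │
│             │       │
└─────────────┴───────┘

Computing BFS distances from A to all cells:
Furthest cell: (6, 3)
Distance: 53 steps

Path from A to the furthest cell:

┌─────┬───────────────┐
│A ↓  │↱ → → ↓        │
│ ╷ ╶─┘ ┌─┬─╴ ┌───┬─┐ │
│ │↳ → ↑│ │↓ ↲│↱ ↓│ │ │
│ ├─────┘ │ ╶─┘ ╷ │ ╵ │
│ │       │↳ → ↑│↓│   │
│ ├─╴ ╷ ┌─┴─┐ ┌─┘ │ ╶─┤
│ │   │ │↓ ↰│ │↓ ↲│   │
│ ╵ ┌─┘ │ ╷ └─┤ ┌─┴───┤
│   │   │↓│↑ ↰│↓│↱ → ↓│
├─┬─┘ ┌─┘ ├─┐ │ ╵ ╶─┐ │
│ │   │↓ ↲│ │↑│↳ ↑  │↓│
│ │ ┌─┤ ┌─┘ │ └─┬───┘ │
│ │ │ │B│   │↑ ↰│↓ ← ↲│
│ ╵ │ └─┘ ╷ └─┐ │ ╶─┐ │
│   │     │   │↑│↳ ↓│ │
│ ╶─┤ ╶─┬─┴─╴ │ └─┐ │ │
│   │   │     │↑ ↰│↓│ │
├─┐ └───┘ ┌─┐ ├─╴ │ └─┤
│ │       │ │ │↱ ↑│↳ ↓│
│ └───────┘ ╵ │ ╶─┴─╴ │
│             │↑ ← ← ↲│
└─────────────┴───────┘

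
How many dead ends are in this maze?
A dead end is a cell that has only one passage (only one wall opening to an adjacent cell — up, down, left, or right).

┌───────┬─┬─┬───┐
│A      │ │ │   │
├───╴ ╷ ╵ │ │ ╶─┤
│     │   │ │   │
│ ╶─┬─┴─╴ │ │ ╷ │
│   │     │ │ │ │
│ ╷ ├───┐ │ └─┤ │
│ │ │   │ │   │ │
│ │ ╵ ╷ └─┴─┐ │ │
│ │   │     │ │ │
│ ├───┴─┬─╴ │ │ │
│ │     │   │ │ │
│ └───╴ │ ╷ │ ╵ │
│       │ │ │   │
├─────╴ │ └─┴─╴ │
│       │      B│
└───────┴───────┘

Checking each cell for number of passages:

Dead ends found at positions:
  (0, 0)
  (0, 4)
  (0, 5)
  (0, 7)
  (2, 2)
  (2, 6)
  (3, 4)
  (5, 1)
  (6, 5)
  (7, 0)
Total dead ends: 10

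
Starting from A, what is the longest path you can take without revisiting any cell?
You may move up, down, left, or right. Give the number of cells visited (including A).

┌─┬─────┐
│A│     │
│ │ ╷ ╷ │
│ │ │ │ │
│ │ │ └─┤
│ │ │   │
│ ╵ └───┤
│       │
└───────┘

Finding longest simple path using DFS:
Start: (0, 0)
Longest path visits 12 cells
Path: A → down → down → down → right → up → up → up → right → down → down → right

Solution:

┌─┬─────┐
│A│↱ ↓  │
│ │ ╷ ╷ │
│↓│↑│↓│ │
│ │ │ └─┤
│↓│↑│↳ B│
│ ╵ └───┤
│↳ ↑    │
└───────┘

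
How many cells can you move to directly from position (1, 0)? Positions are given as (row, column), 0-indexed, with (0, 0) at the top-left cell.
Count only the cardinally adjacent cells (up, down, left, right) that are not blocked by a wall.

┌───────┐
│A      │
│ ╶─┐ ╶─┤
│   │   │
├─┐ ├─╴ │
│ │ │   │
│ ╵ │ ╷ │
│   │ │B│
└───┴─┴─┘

Checking passable neighbors of (1, 0):
Neighbors: (0, 0), (1, 1)
Count: 2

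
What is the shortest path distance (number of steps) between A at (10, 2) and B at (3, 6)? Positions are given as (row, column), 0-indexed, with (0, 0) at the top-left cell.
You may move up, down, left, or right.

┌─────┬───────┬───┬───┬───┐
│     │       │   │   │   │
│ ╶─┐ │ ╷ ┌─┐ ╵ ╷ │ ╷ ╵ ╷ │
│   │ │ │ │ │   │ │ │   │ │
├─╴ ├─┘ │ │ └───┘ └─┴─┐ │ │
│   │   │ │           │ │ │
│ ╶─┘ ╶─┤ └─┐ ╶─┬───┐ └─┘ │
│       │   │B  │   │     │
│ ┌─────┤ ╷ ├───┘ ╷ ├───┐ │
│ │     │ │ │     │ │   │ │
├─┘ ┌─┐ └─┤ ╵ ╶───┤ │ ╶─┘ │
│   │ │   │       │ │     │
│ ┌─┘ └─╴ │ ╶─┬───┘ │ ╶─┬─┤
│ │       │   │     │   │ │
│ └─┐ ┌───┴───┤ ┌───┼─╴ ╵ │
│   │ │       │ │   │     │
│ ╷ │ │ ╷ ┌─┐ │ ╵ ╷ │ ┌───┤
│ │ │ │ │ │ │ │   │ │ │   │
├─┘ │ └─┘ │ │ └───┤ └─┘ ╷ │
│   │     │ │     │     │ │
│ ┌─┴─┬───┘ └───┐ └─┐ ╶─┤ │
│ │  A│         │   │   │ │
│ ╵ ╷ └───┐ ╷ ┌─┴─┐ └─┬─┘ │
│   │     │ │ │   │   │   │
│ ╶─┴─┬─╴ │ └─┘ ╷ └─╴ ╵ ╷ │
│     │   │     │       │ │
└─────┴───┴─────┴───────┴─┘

Finding path from (10, 2) to (3, 6):
Path: (10,2) → (10,1) → (11,1) → (11,0) → (10,0) → (9,0) → (9,1) → (8,1) → (7,1) → (7,0) → (6,0) → (5,0) → (5,1) → (4,1) → (4,2) → (4,3) → (5,3) → (5,4) → (6,4) → (6,3) → (6,2) → (7,2) → (8,2) → (9,2) → (9,3) → (9,4) → (8,4) → (7,4) → (7,5) → (7,6) → (8,6) → (9,6) → (9,7) → (9,8) → (10,8) → (10,9) → (11,9) → (11,10) → (12,10) → (12,11) → (11,11) → (11,12) → (10,12) → (9,12) → (8,12) → (8,11) → (9,11) → (9,10) → (9,9) → (8,9) → (7,9) → (7,8) → (8,8) → (8,7) → (7,7) → (6,7) → (6,8) → (6,9) → (5,9) → (4,9) → (3,9) → (3,8) → (4,8) → (4,7) → (4,6) → (5,6) → (5,5) → (4,5) → (3,5) → (3,4) → (2,4) → (1,4) → (0,4) → (0,5) → (0,6) → (1,6) → (1,7) → (0,7) → (0,8) → (1,8) → (2,8) → (2,7) → (2,6) → (3,6)
Distance: 83 steps

Solution:

┌─────┬───────┬───┬───┬───┐
│     │  ↱ → ↓│↱ ↓│   │   │
│ ╶─┐ │ ╷ ┌─┐ ╵ ╷ │ ╷ ╵ ╷ │
│   │ │ │↑│ │↳ ↑│↓│ │   │ │
├─╴ ├─┘ │ │ └───┘ └─┴─┐ │ │
│   │   │↑│  ↓ ← ↲    │ │ │
│ ╶─┘ ╶─┤ └─┐ ╶─┬───┐ └─┘ │
│       │↑ ↰│B  │↓ ↰│     │
│ ┌─────┤ ╷ ├───┘ ╷ ├───┐ │
│ │↱ → ↓│ │↑│↓ ← ↲│↑│   │ │
├─┘ ┌─┐ └─┤ ╵ ╶───┤ │ ╶─┘ │
│↱ ↑│ │↳ ↓│↑ ↲    │↑│     │
│ ┌─┘ └─╴ │ ╶─┬───┘ │ ╶─┬─┤
│↑│  ↓ ← ↲│   │↱ → ↑│   │ │
│ └─┐ ┌───┴───┤ ┌───┼─╴ ╵ │
│↑ ↰│↓│  ↱ → ↓│↑│↓ ↰│     │
│ ╷ │ │ ╷ ┌─┐ │ ╵ ╷ │ ┌───┤
│ │↑│↓│ │↑│ │↓│↑ ↲│↑│ │↓ ↰│
├─┘ │ └─┘ │ │ └───┤ └─┘ ╷ │
│↱ ↑│↳ → ↑│ │↳ → ↓│↑ ← ↲│↑│
│ ┌─┴─┬───┘ └───┐ └─┐ ╶─┤ │
│↑│↓ A│         │↳ ↓│   │↑│
│ ╵ ╷ └───┐ ╷ ┌─┴─┐ └─┬─┘ │
│↑ ↲│     │ │ │   │↳ ↓│↱ ↑│
│ ╶─┴─┬─╴ │ └─┘ ╷ └─╴ ╵ ╷ │
│     │   │     │    ↳ ↑│ │
└─────┴───┴─────┴───────┴─┘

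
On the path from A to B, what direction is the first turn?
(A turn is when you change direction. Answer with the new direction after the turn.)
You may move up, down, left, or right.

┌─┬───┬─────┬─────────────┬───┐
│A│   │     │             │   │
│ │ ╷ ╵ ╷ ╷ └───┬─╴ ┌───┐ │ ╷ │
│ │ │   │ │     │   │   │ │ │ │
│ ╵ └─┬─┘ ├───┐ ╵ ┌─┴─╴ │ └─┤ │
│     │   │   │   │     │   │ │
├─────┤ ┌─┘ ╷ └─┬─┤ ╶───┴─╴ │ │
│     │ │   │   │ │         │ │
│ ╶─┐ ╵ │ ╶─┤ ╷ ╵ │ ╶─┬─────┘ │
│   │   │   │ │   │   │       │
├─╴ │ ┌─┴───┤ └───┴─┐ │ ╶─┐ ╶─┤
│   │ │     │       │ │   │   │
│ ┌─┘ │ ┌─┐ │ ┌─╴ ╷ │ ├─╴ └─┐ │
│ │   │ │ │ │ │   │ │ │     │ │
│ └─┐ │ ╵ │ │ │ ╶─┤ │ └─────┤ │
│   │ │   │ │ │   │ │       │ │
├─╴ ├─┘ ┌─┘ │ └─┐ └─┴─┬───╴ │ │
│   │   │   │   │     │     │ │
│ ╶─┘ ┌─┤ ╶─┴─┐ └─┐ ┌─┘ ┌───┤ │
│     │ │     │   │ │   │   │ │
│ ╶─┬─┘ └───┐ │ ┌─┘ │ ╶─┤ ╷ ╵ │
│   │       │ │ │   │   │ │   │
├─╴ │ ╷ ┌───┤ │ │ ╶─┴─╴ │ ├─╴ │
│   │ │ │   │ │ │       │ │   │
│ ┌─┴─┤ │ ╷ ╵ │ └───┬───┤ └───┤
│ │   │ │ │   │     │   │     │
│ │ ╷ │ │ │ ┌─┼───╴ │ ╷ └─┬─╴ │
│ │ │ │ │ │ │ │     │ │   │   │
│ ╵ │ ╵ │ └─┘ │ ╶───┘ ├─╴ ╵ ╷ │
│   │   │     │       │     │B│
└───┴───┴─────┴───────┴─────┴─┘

Directions: down, down, right, up, up, right, down, right, up, right, right, down, right, right, down, right, up, right, up, right, right, right, down, down, right, down, left, left, left, left, down, right, down, down, down, right, right, right, down, left, left, down, left, down, right, down, left, left, left, up, right, up, up, left, up, left, up, right, up, left, left, down, down, down, right, down, down, down, down, right, right, down, left, left, down, right, right, right, up, up, right, down, right, down, right, up, right, down
First turn direction: right

Solution:

┌─┬───┬─────┬─────────────┬───┐
│A│↱ ↓│↱ → ↓│      ↱ → → ↓│   │
│ │ ╷ ╵ ╷ ╷ └───┬─╴ ┌───┐ │ ╷ │
│↓│↑│↳ ↑│ │↳ → ↓│↱ ↑│   │↓│ │ │
│ ╵ └─┬─┘ ├───┐ ╵ ┌─┴─╴ │ └─┤ │
│↳ ↑  │   │   │↳ ↑│     │↳ ↓│ │
├─────┤ ┌─┘ ╷ └─┬─┤ ╶───┴─╴ │ │
│     │ │   │   │ │↓ ← ← ← ↲│ │
│ ╶─┐ ╵ │ ╶─┤ ╷ ╵ │ ╶─┬─────┘ │
│   │   │   │ │   │↳ ↓│       │
├─╴ │ ┌─┴───┤ └───┴─┐ │ ╶─┐ ╶─┤
│   │ │     │↓ ← ↰  │↓│   │   │
│ ┌─┘ │ ┌─┐ │ ┌─╴ ╷ │ ├─╴ └─┐ │
│ │   │ │ │ │↓│↱ ↑│ │↓│     │ │
│ └─┐ │ ╵ │ │ │ ╶─┤ │ └─────┤ │
│   │ │   │ │↓│↑ ↰│ │↳ → → ↓│ │
├─╴ ├─┘ ┌─┘ │ └─┐ └─┴─┬───╴ │ │
│   │   │   │↳ ↓│↑ ↰  │↓ ← ↲│ │
│ ╶─┘ ┌─┤ ╶─┴─┐ └─┐ ┌─┘ ┌───┤ │
│     │ │     │↓  │↑│↓ ↲│   │ │
│ ╶─┬─┘ └───┐ │ ┌─┘ │ ╶─┤ ╷ ╵ │
│   │       │ │↓│↱ ↑│↳ ↓│ │   │
├─╴ │ ╷ ┌───┤ │ │ ╶─┴─╴ │ ├─╴ │
│   │ │ │   │ │↓│↑ ← ← ↲│ │   │
│ ┌─┴─┤ │ ╷ ╵ │ └───┬───┤ └───┤
│ │   │ │ │   │↳ → ↓│↱ ↓│     │
│ │ ╷ │ │ │ ┌─┼───╴ │ ╷ └─┬─╴ │
│ │ │ │ │ │ │ │↓ ← ↲│↑│↳ ↓│↱ ↓│
│ ╵ │ ╵ │ └─┘ │ ╶───┘ ├─╴ ╵ ╷ │
│   │   │     │↳ → → ↑│  ↳ ↑│B│
└───┴───┴─────┴───────┴─────┴─┘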